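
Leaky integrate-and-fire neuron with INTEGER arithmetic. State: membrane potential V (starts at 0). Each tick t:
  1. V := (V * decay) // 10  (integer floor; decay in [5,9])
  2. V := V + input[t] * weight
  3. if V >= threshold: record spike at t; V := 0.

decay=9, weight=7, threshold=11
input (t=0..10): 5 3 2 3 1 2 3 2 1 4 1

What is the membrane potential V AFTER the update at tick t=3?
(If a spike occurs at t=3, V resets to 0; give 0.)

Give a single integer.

Answer: 0

Derivation:
t=0: input=5 -> V=0 FIRE
t=1: input=3 -> V=0 FIRE
t=2: input=2 -> V=0 FIRE
t=3: input=3 -> V=0 FIRE
t=4: input=1 -> V=7
t=5: input=2 -> V=0 FIRE
t=6: input=3 -> V=0 FIRE
t=7: input=2 -> V=0 FIRE
t=8: input=1 -> V=7
t=9: input=4 -> V=0 FIRE
t=10: input=1 -> V=7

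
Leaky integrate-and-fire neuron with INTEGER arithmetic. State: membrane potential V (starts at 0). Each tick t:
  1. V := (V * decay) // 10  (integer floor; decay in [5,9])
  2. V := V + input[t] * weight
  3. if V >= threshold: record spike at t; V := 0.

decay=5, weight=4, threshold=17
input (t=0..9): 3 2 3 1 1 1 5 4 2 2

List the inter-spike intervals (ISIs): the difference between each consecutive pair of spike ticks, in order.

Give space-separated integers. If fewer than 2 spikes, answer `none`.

Answer: 4

Derivation:
t=0: input=3 -> V=12
t=1: input=2 -> V=14
t=2: input=3 -> V=0 FIRE
t=3: input=1 -> V=4
t=4: input=1 -> V=6
t=5: input=1 -> V=7
t=6: input=5 -> V=0 FIRE
t=7: input=4 -> V=16
t=8: input=2 -> V=16
t=9: input=2 -> V=16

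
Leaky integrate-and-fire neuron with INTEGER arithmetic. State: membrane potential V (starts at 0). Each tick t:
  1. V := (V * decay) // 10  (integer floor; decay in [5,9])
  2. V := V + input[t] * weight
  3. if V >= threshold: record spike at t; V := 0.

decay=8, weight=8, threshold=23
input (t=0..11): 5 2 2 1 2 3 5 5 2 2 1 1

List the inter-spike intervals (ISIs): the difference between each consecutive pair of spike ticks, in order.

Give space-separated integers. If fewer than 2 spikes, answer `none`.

t=0: input=5 -> V=0 FIRE
t=1: input=2 -> V=16
t=2: input=2 -> V=0 FIRE
t=3: input=1 -> V=8
t=4: input=2 -> V=22
t=5: input=3 -> V=0 FIRE
t=6: input=5 -> V=0 FIRE
t=7: input=5 -> V=0 FIRE
t=8: input=2 -> V=16
t=9: input=2 -> V=0 FIRE
t=10: input=1 -> V=8
t=11: input=1 -> V=14

Answer: 2 3 1 1 2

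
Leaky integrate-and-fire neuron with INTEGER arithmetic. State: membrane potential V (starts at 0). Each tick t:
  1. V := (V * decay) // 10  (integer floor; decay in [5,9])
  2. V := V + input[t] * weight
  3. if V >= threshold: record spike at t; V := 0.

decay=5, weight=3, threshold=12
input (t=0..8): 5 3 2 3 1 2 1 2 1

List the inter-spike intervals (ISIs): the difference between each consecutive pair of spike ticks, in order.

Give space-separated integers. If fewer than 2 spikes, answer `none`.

t=0: input=5 -> V=0 FIRE
t=1: input=3 -> V=9
t=2: input=2 -> V=10
t=3: input=3 -> V=0 FIRE
t=4: input=1 -> V=3
t=5: input=2 -> V=7
t=6: input=1 -> V=6
t=7: input=2 -> V=9
t=8: input=1 -> V=7

Answer: 3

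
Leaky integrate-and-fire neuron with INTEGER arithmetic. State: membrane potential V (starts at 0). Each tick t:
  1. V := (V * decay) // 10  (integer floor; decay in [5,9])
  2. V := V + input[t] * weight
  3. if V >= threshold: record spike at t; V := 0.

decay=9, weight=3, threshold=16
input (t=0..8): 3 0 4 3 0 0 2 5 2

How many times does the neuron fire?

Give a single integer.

t=0: input=3 -> V=9
t=1: input=0 -> V=8
t=2: input=4 -> V=0 FIRE
t=3: input=3 -> V=9
t=4: input=0 -> V=8
t=5: input=0 -> V=7
t=6: input=2 -> V=12
t=7: input=5 -> V=0 FIRE
t=8: input=2 -> V=6

Answer: 2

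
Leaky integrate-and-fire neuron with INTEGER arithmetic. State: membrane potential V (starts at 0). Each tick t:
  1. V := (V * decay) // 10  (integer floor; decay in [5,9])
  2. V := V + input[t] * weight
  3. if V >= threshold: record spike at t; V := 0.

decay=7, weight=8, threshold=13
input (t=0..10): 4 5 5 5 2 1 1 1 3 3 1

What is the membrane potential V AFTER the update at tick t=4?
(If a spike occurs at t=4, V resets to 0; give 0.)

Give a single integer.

t=0: input=4 -> V=0 FIRE
t=1: input=5 -> V=0 FIRE
t=2: input=5 -> V=0 FIRE
t=3: input=5 -> V=0 FIRE
t=4: input=2 -> V=0 FIRE
t=5: input=1 -> V=8
t=6: input=1 -> V=0 FIRE
t=7: input=1 -> V=8
t=8: input=3 -> V=0 FIRE
t=9: input=3 -> V=0 FIRE
t=10: input=1 -> V=8

Answer: 0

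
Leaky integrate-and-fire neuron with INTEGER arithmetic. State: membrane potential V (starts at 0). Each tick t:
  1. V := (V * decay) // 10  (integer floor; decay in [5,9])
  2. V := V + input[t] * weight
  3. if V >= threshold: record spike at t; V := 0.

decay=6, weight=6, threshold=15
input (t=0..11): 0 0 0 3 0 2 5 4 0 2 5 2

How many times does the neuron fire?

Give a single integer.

t=0: input=0 -> V=0
t=1: input=0 -> V=0
t=2: input=0 -> V=0
t=3: input=3 -> V=0 FIRE
t=4: input=0 -> V=0
t=5: input=2 -> V=12
t=6: input=5 -> V=0 FIRE
t=7: input=4 -> V=0 FIRE
t=8: input=0 -> V=0
t=9: input=2 -> V=12
t=10: input=5 -> V=0 FIRE
t=11: input=2 -> V=12

Answer: 4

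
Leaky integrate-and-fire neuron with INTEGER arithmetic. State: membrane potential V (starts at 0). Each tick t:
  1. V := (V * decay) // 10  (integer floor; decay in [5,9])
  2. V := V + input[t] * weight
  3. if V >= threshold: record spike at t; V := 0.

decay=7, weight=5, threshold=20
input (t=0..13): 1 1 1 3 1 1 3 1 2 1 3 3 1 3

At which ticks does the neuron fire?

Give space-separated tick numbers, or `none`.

Answer: 3 6 10 13

Derivation:
t=0: input=1 -> V=5
t=1: input=1 -> V=8
t=2: input=1 -> V=10
t=3: input=3 -> V=0 FIRE
t=4: input=1 -> V=5
t=5: input=1 -> V=8
t=6: input=3 -> V=0 FIRE
t=7: input=1 -> V=5
t=8: input=2 -> V=13
t=9: input=1 -> V=14
t=10: input=3 -> V=0 FIRE
t=11: input=3 -> V=15
t=12: input=1 -> V=15
t=13: input=3 -> V=0 FIRE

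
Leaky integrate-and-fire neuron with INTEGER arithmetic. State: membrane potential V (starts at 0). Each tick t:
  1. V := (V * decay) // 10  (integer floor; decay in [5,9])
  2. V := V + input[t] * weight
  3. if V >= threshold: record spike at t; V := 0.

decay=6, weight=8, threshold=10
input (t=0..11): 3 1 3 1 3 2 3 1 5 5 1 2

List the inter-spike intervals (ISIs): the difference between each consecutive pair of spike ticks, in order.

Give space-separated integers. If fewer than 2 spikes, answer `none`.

Answer: 2 2 1 1 2 1 2

Derivation:
t=0: input=3 -> V=0 FIRE
t=1: input=1 -> V=8
t=2: input=3 -> V=0 FIRE
t=3: input=1 -> V=8
t=4: input=3 -> V=0 FIRE
t=5: input=2 -> V=0 FIRE
t=6: input=3 -> V=0 FIRE
t=7: input=1 -> V=8
t=8: input=5 -> V=0 FIRE
t=9: input=5 -> V=0 FIRE
t=10: input=1 -> V=8
t=11: input=2 -> V=0 FIRE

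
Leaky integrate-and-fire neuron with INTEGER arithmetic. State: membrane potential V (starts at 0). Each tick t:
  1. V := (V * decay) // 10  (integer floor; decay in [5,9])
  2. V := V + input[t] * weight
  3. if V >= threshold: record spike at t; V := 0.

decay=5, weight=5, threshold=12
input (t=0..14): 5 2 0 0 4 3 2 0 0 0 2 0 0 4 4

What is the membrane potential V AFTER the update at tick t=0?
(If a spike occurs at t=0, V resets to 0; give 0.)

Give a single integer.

Answer: 0

Derivation:
t=0: input=5 -> V=0 FIRE
t=1: input=2 -> V=10
t=2: input=0 -> V=5
t=3: input=0 -> V=2
t=4: input=4 -> V=0 FIRE
t=5: input=3 -> V=0 FIRE
t=6: input=2 -> V=10
t=7: input=0 -> V=5
t=8: input=0 -> V=2
t=9: input=0 -> V=1
t=10: input=2 -> V=10
t=11: input=0 -> V=5
t=12: input=0 -> V=2
t=13: input=4 -> V=0 FIRE
t=14: input=4 -> V=0 FIRE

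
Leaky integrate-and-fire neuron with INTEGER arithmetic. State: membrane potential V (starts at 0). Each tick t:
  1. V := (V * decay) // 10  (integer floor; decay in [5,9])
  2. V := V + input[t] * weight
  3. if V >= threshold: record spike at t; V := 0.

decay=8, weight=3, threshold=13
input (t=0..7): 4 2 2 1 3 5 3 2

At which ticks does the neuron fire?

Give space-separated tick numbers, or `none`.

t=0: input=4 -> V=12
t=1: input=2 -> V=0 FIRE
t=2: input=2 -> V=6
t=3: input=1 -> V=7
t=4: input=3 -> V=0 FIRE
t=5: input=5 -> V=0 FIRE
t=6: input=3 -> V=9
t=7: input=2 -> V=0 FIRE

Answer: 1 4 5 7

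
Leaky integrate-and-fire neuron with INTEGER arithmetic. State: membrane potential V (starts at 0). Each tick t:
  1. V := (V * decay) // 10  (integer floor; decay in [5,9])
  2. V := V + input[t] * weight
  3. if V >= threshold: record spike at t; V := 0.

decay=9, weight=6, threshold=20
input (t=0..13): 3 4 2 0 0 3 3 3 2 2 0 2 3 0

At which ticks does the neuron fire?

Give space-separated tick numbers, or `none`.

Answer: 1 5 7 9 12

Derivation:
t=0: input=3 -> V=18
t=1: input=4 -> V=0 FIRE
t=2: input=2 -> V=12
t=3: input=0 -> V=10
t=4: input=0 -> V=9
t=5: input=3 -> V=0 FIRE
t=6: input=3 -> V=18
t=7: input=3 -> V=0 FIRE
t=8: input=2 -> V=12
t=9: input=2 -> V=0 FIRE
t=10: input=0 -> V=0
t=11: input=2 -> V=12
t=12: input=3 -> V=0 FIRE
t=13: input=0 -> V=0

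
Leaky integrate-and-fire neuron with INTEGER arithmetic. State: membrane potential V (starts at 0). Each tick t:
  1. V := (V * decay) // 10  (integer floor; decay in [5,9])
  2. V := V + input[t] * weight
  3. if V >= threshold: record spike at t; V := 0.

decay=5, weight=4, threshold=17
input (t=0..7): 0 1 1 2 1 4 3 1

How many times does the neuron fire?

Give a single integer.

t=0: input=0 -> V=0
t=1: input=1 -> V=4
t=2: input=1 -> V=6
t=3: input=2 -> V=11
t=4: input=1 -> V=9
t=5: input=4 -> V=0 FIRE
t=6: input=3 -> V=12
t=7: input=1 -> V=10

Answer: 1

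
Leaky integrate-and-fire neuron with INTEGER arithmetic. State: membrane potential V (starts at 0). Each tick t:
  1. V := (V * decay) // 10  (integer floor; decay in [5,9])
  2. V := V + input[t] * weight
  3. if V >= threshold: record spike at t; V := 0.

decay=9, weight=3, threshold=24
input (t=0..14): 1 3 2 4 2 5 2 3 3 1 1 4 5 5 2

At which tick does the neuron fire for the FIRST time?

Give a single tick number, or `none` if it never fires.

Answer: 3

Derivation:
t=0: input=1 -> V=3
t=1: input=3 -> V=11
t=2: input=2 -> V=15
t=3: input=4 -> V=0 FIRE
t=4: input=2 -> V=6
t=5: input=5 -> V=20
t=6: input=2 -> V=0 FIRE
t=7: input=3 -> V=9
t=8: input=3 -> V=17
t=9: input=1 -> V=18
t=10: input=1 -> V=19
t=11: input=4 -> V=0 FIRE
t=12: input=5 -> V=15
t=13: input=5 -> V=0 FIRE
t=14: input=2 -> V=6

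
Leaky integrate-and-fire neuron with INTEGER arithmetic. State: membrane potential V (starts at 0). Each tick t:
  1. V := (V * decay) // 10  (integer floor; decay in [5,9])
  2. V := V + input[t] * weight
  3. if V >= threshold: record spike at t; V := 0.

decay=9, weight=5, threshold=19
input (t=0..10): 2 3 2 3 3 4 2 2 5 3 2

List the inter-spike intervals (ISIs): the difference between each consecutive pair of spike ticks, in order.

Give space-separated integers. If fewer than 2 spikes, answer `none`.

t=0: input=2 -> V=10
t=1: input=3 -> V=0 FIRE
t=2: input=2 -> V=10
t=3: input=3 -> V=0 FIRE
t=4: input=3 -> V=15
t=5: input=4 -> V=0 FIRE
t=6: input=2 -> V=10
t=7: input=2 -> V=0 FIRE
t=8: input=5 -> V=0 FIRE
t=9: input=3 -> V=15
t=10: input=2 -> V=0 FIRE

Answer: 2 2 2 1 2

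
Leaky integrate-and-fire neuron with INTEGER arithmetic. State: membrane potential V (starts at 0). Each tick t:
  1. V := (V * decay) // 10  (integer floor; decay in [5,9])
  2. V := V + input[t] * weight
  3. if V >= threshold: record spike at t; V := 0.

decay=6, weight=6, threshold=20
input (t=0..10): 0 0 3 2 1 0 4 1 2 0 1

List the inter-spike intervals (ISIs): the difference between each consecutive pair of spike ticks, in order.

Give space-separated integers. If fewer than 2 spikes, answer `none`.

t=0: input=0 -> V=0
t=1: input=0 -> V=0
t=2: input=3 -> V=18
t=3: input=2 -> V=0 FIRE
t=4: input=1 -> V=6
t=5: input=0 -> V=3
t=6: input=4 -> V=0 FIRE
t=7: input=1 -> V=6
t=8: input=2 -> V=15
t=9: input=0 -> V=9
t=10: input=1 -> V=11

Answer: 3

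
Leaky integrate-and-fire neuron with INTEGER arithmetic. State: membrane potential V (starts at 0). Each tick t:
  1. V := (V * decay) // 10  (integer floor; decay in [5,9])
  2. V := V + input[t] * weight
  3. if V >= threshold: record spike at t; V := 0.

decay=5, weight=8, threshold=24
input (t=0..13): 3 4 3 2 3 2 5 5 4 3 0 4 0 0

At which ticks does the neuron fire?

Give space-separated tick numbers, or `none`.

Answer: 0 1 2 4 6 7 8 9 11

Derivation:
t=0: input=3 -> V=0 FIRE
t=1: input=4 -> V=0 FIRE
t=2: input=3 -> V=0 FIRE
t=3: input=2 -> V=16
t=4: input=3 -> V=0 FIRE
t=5: input=2 -> V=16
t=6: input=5 -> V=0 FIRE
t=7: input=5 -> V=0 FIRE
t=8: input=4 -> V=0 FIRE
t=9: input=3 -> V=0 FIRE
t=10: input=0 -> V=0
t=11: input=4 -> V=0 FIRE
t=12: input=0 -> V=0
t=13: input=0 -> V=0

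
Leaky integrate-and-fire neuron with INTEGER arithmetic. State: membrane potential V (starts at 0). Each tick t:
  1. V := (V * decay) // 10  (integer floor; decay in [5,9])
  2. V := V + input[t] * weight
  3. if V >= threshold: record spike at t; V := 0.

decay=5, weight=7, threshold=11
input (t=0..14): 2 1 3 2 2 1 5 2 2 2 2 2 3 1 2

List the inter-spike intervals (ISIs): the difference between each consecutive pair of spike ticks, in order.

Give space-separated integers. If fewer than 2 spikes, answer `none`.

t=0: input=2 -> V=0 FIRE
t=1: input=1 -> V=7
t=2: input=3 -> V=0 FIRE
t=3: input=2 -> V=0 FIRE
t=4: input=2 -> V=0 FIRE
t=5: input=1 -> V=7
t=6: input=5 -> V=0 FIRE
t=7: input=2 -> V=0 FIRE
t=8: input=2 -> V=0 FIRE
t=9: input=2 -> V=0 FIRE
t=10: input=2 -> V=0 FIRE
t=11: input=2 -> V=0 FIRE
t=12: input=3 -> V=0 FIRE
t=13: input=1 -> V=7
t=14: input=2 -> V=0 FIRE

Answer: 2 1 1 2 1 1 1 1 1 1 2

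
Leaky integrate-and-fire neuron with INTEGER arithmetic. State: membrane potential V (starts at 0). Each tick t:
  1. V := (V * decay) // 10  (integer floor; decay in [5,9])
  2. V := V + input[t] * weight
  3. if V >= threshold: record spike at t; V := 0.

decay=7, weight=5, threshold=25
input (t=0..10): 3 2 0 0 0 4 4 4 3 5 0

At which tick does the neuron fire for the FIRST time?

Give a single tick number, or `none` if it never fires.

Answer: 6

Derivation:
t=0: input=3 -> V=15
t=1: input=2 -> V=20
t=2: input=0 -> V=14
t=3: input=0 -> V=9
t=4: input=0 -> V=6
t=5: input=4 -> V=24
t=6: input=4 -> V=0 FIRE
t=7: input=4 -> V=20
t=8: input=3 -> V=0 FIRE
t=9: input=5 -> V=0 FIRE
t=10: input=0 -> V=0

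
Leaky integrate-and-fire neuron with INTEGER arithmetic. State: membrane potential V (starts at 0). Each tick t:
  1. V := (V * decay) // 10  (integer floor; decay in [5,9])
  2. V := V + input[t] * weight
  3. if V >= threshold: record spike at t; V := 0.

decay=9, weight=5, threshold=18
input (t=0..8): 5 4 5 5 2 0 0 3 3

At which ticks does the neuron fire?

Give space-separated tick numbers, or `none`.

t=0: input=5 -> V=0 FIRE
t=1: input=4 -> V=0 FIRE
t=2: input=5 -> V=0 FIRE
t=3: input=5 -> V=0 FIRE
t=4: input=2 -> V=10
t=5: input=0 -> V=9
t=6: input=0 -> V=8
t=7: input=3 -> V=0 FIRE
t=8: input=3 -> V=15

Answer: 0 1 2 3 7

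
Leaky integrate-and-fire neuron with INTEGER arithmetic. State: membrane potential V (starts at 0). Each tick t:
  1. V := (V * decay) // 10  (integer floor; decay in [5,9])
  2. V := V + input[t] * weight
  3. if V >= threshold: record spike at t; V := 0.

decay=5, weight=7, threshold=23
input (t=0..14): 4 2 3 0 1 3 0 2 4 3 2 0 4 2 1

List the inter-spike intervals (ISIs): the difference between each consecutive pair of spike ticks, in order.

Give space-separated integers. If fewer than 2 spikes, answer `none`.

t=0: input=4 -> V=0 FIRE
t=1: input=2 -> V=14
t=2: input=3 -> V=0 FIRE
t=3: input=0 -> V=0
t=4: input=1 -> V=7
t=5: input=3 -> V=0 FIRE
t=6: input=0 -> V=0
t=7: input=2 -> V=14
t=8: input=4 -> V=0 FIRE
t=9: input=3 -> V=21
t=10: input=2 -> V=0 FIRE
t=11: input=0 -> V=0
t=12: input=4 -> V=0 FIRE
t=13: input=2 -> V=14
t=14: input=1 -> V=14

Answer: 2 3 3 2 2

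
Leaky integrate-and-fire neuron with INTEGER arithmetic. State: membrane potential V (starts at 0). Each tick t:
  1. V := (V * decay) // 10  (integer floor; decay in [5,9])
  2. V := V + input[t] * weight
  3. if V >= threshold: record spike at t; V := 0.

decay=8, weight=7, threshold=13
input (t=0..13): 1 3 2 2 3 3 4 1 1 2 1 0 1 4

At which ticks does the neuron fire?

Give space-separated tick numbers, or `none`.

t=0: input=1 -> V=7
t=1: input=3 -> V=0 FIRE
t=2: input=2 -> V=0 FIRE
t=3: input=2 -> V=0 FIRE
t=4: input=3 -> V=0 FIRE
t=5: input=3 -> V=0 FIRE
t=6: input=4 -> V=0 FIRE
t=7: input=1 -> V=7
t=8: input=1 -> V=12
t=9: input=2 -> V=0 FIRE
t=10: input=1 -> V=7
t=11: input=0 -> V=5
t=12: input=1 -> V=11
t=13: input=4 -> V=0 FIRE

Answer: 1 2 3 4 5 6 9 13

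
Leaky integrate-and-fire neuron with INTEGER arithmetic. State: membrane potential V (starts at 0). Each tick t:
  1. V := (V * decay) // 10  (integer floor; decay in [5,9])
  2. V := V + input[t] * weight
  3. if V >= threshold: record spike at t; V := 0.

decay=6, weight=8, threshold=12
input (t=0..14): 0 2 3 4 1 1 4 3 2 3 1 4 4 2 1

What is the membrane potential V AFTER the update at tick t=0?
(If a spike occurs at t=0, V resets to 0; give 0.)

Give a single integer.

Answer: 0

Derivation:
t=0: input=0 -> V=0
t=1: input=2 -> V=0 FIRE
t=2: input=3 -> V=0 FIRE
t=3: input=4 -> V=0 FIRE
t=4: input=1 -> V=8
t=5: input=1 -> V=0 FIRE
t=6: input=4 -> V=0 FIRE
t=7: input=3 -> V=0 FIRE
t=8: input=2 -> V=0 FIRE
t=9: input=3 -> V=0 FIRE
t=10: input=1 -> V=8
t=11: input=4 -> V=0 FIRE
t=12: input=4 -> V=0 FIRE
t=13: input=2 -> V=0 FIRE
t=14: input=1 -> V=8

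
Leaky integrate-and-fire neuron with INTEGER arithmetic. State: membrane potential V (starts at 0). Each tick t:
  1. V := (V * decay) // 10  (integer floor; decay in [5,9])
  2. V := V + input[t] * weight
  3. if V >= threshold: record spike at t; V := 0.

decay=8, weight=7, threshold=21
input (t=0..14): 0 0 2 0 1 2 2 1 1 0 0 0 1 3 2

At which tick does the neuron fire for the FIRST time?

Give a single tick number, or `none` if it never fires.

Answer: 5

Derivation:
t=0: input=0 -> V=0
t=1: input=0 -> V=0
t=2: input=2 -> V=14
t=3: input=0 -> V=11
t=4: input=1 -> V=15
t=5: input=2 -> V=0 FIRE
t=6: input=2 -> V=14
t=7: input=1 -> V=18
t=8: input=1 -> V=0 FIRE
t=9: input=0 -> V=0
t=10: input=0 -> V=0
t=11: input=0 -> V=0
t=12: input=1 -> V=7
t=13: input=3 -> V=0 FIRE
t=14: input=2 -> V=14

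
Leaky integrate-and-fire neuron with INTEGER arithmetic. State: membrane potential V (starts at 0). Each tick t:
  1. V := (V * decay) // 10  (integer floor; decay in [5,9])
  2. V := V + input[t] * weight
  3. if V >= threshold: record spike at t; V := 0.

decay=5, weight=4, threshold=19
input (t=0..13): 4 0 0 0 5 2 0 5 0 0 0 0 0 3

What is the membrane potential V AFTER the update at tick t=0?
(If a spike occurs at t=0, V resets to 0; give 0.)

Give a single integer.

t=0: input=4 -> V=16
t=1: input=0 -> V=8
t=2: input=0 -> V=4
t=3: input=0 -> V=2
t=4: input=5 -> V=0 FIRE
t=5: input=2 -> V=8
t=6: input=0 -> V=4
t=7: input=5 -> V=0 FIRE
t=8: input=0 -> V=0
t=9: input=0 -> V=0
t=10: input=0 -> V=0
t=11: input=0 -> V=0
t=12: input=0 -> V=0
t=13: input=3 -> V=12

Answer: 16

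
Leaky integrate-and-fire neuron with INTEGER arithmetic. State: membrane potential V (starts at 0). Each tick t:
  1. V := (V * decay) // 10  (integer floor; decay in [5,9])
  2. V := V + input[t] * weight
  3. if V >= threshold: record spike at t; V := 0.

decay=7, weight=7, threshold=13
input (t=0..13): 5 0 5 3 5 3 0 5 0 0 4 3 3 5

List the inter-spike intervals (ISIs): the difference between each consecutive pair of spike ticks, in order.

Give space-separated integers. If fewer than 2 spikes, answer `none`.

t=0: input=5 -> V=0 FIRE
t=1: input=0 -> V=0
t=2: input=5 -> V=0 FIRE
t=3: input=3 -> V=0 FIRE
t=4: input=5 -> V=0 FIRE
t=5: input=3 -> V=0 FIRE
t=6: input=0 -> V=0
t=7: input=5 -> V=0 FIRE
t=8: input=0 -> V=0
t=9: input=0 -> V=0
t=10: input=4 -> V=0 FIRE
t=11: input=3 -> V=0 FIRE
t=12: input=3 -> V=0 FIRE
t=13: input=5 -> V=0 FIRE

Answer: 2 1 1 1 2 3 1 1 1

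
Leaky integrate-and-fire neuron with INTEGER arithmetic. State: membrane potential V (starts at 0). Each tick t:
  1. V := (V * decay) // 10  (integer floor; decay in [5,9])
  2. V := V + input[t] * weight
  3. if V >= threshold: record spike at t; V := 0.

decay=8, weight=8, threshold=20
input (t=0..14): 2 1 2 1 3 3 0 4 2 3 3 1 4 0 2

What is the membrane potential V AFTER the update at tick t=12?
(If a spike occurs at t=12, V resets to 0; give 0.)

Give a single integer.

Answer: 0

Derivation:
t=0: input=2 -> V=16
t=1: input=1 -> V=0 FIRE
t=2: input=2 -> V=16
t=3: input=1 -> V=0 FIRE
t=4: input=3 -> V=0 FIRE
t=5: input=3 -> V=0 FIRE
t=6: input=0 -> V=0
t=7: input=4 -> V=0 FIRE
t=8: input=2 -> V=16
t=9: input=3 -> V=0 FIRE
t=10: input=3 -> V=0 FIRE
t=11: input=1 -> V=8
t=12: input=4 -> V=0 FIRE
t=13: input=0 -> V=0
t=14: input=2 -> V=16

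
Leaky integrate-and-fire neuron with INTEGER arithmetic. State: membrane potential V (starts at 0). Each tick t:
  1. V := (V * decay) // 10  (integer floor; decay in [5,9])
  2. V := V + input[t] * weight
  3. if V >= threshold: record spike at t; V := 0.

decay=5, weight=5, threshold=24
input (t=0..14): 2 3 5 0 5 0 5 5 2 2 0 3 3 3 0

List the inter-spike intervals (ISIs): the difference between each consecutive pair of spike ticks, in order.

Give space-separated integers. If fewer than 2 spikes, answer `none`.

t=0: input=2 -> V=10
t=1: input=3 -> V=20
t=2: input=5 -> V=0 FIRE
t=3: input=0 -> V=0
t=4: input=5 -> V=0 FIRE
t=5: input=0 -> V=0
t=6: input=5 -> V=0 FIRE
t=7: input=5 -> V=0 FIRE
t=8: input=2 -> V=10
t=9: input=2 -> V=15
t=10: input=0 -> V=7
t=11: input=3 -> V=18
t=12: input=3 -> V=0 FIRE
t=13: input=3 -> V=15
t=14: input=0 -> V=7

Answer: 2 2 1 5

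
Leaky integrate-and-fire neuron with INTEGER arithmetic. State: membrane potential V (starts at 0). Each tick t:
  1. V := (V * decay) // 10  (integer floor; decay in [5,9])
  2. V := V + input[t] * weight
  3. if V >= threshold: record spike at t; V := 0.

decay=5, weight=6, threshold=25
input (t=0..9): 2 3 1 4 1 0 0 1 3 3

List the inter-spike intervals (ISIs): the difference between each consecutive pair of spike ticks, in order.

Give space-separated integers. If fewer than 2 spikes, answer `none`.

t=0: input=2 -> V=12
t=1: input=3 -> V=24
t=2: input=1 -> V=18
t=3: input=4 -> V=0 FIRE
t=4: input=1 -> V=6
t=5: input=0 -> V=3
t=6: input=0 -> V=1
t=7: input=1 -> V=6
t=8: input=3 -> V=21
t=9: input=3 -> V=0 FIRE

Answer: 6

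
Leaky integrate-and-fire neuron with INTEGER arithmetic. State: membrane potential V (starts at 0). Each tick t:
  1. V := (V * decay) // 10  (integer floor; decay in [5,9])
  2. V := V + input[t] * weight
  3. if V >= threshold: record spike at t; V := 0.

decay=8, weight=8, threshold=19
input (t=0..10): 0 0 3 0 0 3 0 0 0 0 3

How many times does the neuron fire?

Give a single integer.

t=0: input=0 -> V=0
t=1: input=0 -> V=0
t=2: input=3 -> V=0 FIRE
t=3: input=0 -> V=0
t=4: input=0 -> V=0
t=5: input=3 -> V=0 FIRE
t=6: input=0 -> V=0
t=7: input=0 -> V=0
t=8: input=0 -> V=0
t=9: input=0 -> V=0
t=10: input=3 -> V=0 FIRE

Answer: 3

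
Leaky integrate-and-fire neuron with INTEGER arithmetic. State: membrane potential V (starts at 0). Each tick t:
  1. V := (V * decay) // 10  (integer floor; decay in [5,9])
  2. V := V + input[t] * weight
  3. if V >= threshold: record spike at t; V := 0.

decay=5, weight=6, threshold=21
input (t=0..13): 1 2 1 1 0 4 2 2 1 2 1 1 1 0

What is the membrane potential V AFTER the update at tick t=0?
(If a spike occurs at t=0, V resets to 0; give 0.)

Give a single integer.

t=0: input=1 -> V=6
t=1: input=2 -> V=15
t=2: input=1 -> V=13
t=3: input=1 -> V=12
t=4: input=0 -> V=6
t=5: input=4 -> V=0 FIRE
t=6: input=2 -> V=12
t=7: input=2 -> V=18
t=8: input=1 -> V=15
t=9: input=2 -> V=19
t=10: input=1 -> V=15
t=11: input=1 -> V=13
t=12: input=1 -> V=12
t=13: input=0 -> V=6

Answer: 6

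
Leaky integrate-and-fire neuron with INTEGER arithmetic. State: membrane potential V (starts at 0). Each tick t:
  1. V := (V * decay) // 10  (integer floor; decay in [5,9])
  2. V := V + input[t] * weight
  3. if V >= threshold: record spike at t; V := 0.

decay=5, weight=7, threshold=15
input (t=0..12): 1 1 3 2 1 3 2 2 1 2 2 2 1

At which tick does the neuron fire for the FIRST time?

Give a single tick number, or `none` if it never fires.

Answer: 2

Derivation:
t=0: input=1 -> V=7
t=1: input=1 -> V=10
t=2: input=3 -> V=0 FIRE
t=3: input=2 -> V=14
t=4: input=1 -> V=14
t=5: input=3 -> V=0 FIRE
t=6: input=2 -> V=14
t=7: input=2 -> V=0 FIRE
t=8: input=1 -> V=7
t=9: input=2 -> V=0 FIRE
t=10: input=2 -> V=14
t=11: input=2 -> V=0 FIRE
t=12: input=1 -> V=7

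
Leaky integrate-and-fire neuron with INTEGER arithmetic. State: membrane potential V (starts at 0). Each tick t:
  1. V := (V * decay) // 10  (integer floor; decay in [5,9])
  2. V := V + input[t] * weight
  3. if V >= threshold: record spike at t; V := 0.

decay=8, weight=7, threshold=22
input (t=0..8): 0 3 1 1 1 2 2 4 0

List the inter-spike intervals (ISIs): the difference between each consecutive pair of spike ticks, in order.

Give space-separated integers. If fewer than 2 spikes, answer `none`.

Answer: 3 2

Derivation:
t=0: input=0 -> V=0
t=1: input=3 -> V=21
t=2: input=1 -> V=0 FIRE
t=3: input=1 -> V=7
t=4: input=1 -> V=12
t=5: input=2 -> V=0 FIRE
t=6: input=2 -> V=14
t=7: input=4 -> V=0 FIRE
t=8: input=0 -> V=0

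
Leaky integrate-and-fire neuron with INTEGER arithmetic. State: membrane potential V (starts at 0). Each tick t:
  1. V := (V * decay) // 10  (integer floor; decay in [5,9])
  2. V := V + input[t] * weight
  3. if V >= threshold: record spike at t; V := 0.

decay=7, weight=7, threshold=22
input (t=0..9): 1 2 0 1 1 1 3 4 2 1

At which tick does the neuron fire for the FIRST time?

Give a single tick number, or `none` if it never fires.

Answer: 6

Derivation:
t=0: input=1 -> V=7
t=1: input=2 -> V=18
t=2: input=0 -> V=12
t=3: input=1 -> V=15
t=4: input=1 -> V=17
t=5: input=1 -> V=18
t=6: input=3 -> V=0 FIRE
t=7: input=4 -> V=0 FIRE
t=8: input=2 -> V=14
t=9: input=1 -> V=16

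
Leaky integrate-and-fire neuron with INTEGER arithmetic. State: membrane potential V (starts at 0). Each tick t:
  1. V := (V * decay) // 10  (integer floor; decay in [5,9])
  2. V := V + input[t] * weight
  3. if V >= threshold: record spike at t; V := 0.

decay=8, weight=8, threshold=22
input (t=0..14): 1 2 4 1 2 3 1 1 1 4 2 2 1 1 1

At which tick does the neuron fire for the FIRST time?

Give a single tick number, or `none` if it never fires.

t=0: input=1 -> V=8
t=1: input=2 -> V=0 FIRE
t=2: input=4 -> V=0 FIRE
t=3: input=1 -> V=8
t=4: input=2 -> V=0 FIRE
t=5: input=3 -> V=0 FIRE
t=6: input=1 -> V=8
t=7: input=1 -> V=14
t=8: input=1 -> V=19
t=9: input=4 -> V=0 FIRE
t=10: input=2 -> V=16
t=11: input=2 -> V=0 FIRE
t=12: input=1 -> V=8
t=13: input=1 -> V=14
t=14: input=1 -> V=19

Answer: 1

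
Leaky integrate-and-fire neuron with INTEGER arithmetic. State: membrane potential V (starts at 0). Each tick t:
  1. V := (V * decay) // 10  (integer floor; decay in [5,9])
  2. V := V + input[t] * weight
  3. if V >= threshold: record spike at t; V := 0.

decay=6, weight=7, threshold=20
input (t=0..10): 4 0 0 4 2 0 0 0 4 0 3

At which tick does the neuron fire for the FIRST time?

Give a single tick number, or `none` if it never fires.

Answer: 0

Derivation:
t=0: input=4 -> V=0 FIRE
t=1: input=0 -> V=0
t=2: input=0 -> V=0
t=3: input=4 -> V=0 FIRE
t=4: input=2 -> V=14
t=5: input=0 -> V=8
t=6: input=0 -> V=4
t=7: input=0 -> V=2
t=8: input=4 -> V=0 FIRE
t=9: input=0 -> V=0
t=10: input=3 -> V=0 FIRE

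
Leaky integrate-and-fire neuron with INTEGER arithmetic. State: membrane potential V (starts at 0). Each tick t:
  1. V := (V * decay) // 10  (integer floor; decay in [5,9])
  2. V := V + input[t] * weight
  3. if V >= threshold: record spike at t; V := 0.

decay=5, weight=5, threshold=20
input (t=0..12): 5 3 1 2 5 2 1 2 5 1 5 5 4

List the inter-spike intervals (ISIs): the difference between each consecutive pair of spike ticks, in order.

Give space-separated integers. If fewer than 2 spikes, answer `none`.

Answer: 4 4 2 1 1

Derivation:
t=0: input=5 -> V=0 FIRE
t=1: input=3 -> V=15
t=2: input=1 -> V=12
t=3: input=2 -> V=16
t=4: input=5 -> V=0 FIRE
t=5: input=2 -> V=10
t=6: input=1 -> V=10
t=7: input=2 -> V=15
t=8: input=5 -> V=0 FIRE
t=9: input=1 -> V=5
t=10: input=5 -> V=0 FIRE
t=11: input=5 -> V=0 FIRE
t=12: input=4 -> V=0 FIRE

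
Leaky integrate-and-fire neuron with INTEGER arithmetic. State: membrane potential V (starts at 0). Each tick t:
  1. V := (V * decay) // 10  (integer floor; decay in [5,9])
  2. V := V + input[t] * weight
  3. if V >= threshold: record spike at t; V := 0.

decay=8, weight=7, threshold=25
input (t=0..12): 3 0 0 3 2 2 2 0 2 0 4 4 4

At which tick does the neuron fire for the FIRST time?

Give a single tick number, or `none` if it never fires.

t=0: input=3 -> V=21
t=1: input=0 -> V=16
t=2: input=0 -> V=12
t=3: input=3 -> V=0 FIRE
t=4: input=2 -> V=14
t=5: input=2 -> V=0 FIRE
t=6: input=2 -> V=14
t=7: input=0 -> V=11
t=8: input=2 -> V=22
t=9: input=0 -> V=17
t=10: input=4 -> V=0 FIRE
t=11: input=4 -> V=0 FIRE
t=12: input=4 -> V=0 FIRE

Answer: 3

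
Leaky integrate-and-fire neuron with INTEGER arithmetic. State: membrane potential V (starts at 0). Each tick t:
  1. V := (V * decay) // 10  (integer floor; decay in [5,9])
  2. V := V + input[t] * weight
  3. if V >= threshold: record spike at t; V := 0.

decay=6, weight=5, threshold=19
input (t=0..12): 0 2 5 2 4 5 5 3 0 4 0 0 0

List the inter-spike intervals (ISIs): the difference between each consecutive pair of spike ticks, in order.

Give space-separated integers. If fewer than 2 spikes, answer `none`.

t=0: input=0 -> V=0
t=1: input=2 -> V=10
t=2: input=5 -> V=0 FIRE
t=3: input=2 -> V=10
t=4: input=4 -> V=0 FIRE
t=5: input=5 -> V=0 FIRE
t=6: input=5 -> V=0 FIRE
t=7: input=3 -> V=15
t=8: input=0 -> V=9
t=9: input=4 -> V=0 FIRE
t=10: input=0 -> V=0
t=11: input=0 -> V=0
t=12: input=0 -> V=0

Answer: 2 1 1 3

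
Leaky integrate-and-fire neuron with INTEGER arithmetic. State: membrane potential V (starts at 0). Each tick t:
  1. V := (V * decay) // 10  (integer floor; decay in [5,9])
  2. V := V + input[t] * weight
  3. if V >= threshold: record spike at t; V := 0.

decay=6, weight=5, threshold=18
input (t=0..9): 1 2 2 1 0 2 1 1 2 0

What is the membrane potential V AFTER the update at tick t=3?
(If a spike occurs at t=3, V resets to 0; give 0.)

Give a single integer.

t=0: input=1 -> V=5
t=1: input=2 -> V=13
t=2: input=2 -> V=17
t=3: input=1 -> V=15
t=4: input=0 -> V=9
t=5: input=2 -> V=15
t=6: input=1 -> V=14
t=7: input=1 -> V=13
t=8: input=2 -> V=17
t=9: input=0 -> V=10

Answer: 15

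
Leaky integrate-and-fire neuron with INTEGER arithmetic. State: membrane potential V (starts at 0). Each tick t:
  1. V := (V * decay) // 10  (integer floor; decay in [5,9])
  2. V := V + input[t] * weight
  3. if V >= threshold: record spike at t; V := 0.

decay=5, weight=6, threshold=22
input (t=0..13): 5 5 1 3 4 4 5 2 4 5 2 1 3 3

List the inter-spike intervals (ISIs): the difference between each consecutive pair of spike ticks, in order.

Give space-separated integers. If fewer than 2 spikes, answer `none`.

Answer: 1 3 1 1 2 1 3

Derivation:
t=0: input=5 -> V=0 FIRE
t=1: input=5 -> V=0 FIRE
t=2: input=1 -> V=6
t=3: input=3 -> V=21
t=4: input=4 -> V=0 FIRE
t=5: input=4 -> V=0 FIRE
t=6: input=5 -> V=0 FIRE
t=7: input=2 -> V=12
t=8: input=4 -> V=0 FIRE
t=9: input=5 -> V=0 FIRE
t=10: input=2 -> V=12
t=11: input=1 -> V=12
t=12: input=3 -> V=0 FIRE
t=13: input=3 -> V=18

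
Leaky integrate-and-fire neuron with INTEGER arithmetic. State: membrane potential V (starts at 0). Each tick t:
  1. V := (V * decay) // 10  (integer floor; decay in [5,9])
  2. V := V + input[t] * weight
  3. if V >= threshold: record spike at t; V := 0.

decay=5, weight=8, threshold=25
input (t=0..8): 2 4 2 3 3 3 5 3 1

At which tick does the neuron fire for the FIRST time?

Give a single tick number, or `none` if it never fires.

t=0: input=2 -> V=16
t=1: input=4 -> V=0 FIRE
t=2: input=2 -> V=16
t=3: input=3 -> V=0 FIRE
t=4: input=3 -> V=24
t=5: input=3 -> V=0 FIRE
t=6: input=5 -> V=0 FIRE
t=7: input=3 -> V=24
t=8: input=1 -> V=20

Answer: 1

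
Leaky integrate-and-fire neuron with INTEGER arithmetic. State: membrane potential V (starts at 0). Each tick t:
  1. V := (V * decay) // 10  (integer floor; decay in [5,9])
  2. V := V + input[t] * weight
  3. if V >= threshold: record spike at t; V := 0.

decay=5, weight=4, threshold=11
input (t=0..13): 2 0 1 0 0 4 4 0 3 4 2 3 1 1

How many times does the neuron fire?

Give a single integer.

Answer: 5

Derivation:
t=0: input=2 -> V=8
t=1: input=0 -> V=4
t=2: input=1 -> V=6
t=3: input=0 -> V=3
t=4: input=0 -> V=1
t=5: input=4 -> V=0 FIRE
t=6: input=4 -> V=0 FIRE
t=7: input=0 -> V=0
t=8: input=3 -> V=0 FIRE
t=9: input=4 -> V=0 FIRE
t=10: input=2 -> V=8
t=11: input=3 -> V=0 FIRE
t=12: input=1 -> V=4
t=13: input=1 -> V=6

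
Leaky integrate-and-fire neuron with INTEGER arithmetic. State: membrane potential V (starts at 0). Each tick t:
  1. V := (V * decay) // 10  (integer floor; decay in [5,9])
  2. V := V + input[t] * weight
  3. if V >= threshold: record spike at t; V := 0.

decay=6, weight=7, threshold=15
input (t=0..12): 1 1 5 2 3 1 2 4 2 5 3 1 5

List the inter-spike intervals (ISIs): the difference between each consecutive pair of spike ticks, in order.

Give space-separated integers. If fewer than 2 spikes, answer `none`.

Answer: 2 2 1 2 1 2

Derivation:
t=0: input=1 -> V=7
t=1: input=1 -> V=11
t=2: input=5 -> V=0 FIRE
t=3: input=2 -> V=14
t=4: input=3 -> V=0 FIRE
t=5: input=1 -> V=7
t=6: input=2 -> V=0 FIRE
t=7: input=4 -> V=0 FIRE
t=8: input=2 -> V=14
t=9: input=5 -> V=0 FIRE
t=10: input=3 -> V=0 FIRE
t=11: input=1 -> V=7
t=12: input=5 -> V=0 FIRE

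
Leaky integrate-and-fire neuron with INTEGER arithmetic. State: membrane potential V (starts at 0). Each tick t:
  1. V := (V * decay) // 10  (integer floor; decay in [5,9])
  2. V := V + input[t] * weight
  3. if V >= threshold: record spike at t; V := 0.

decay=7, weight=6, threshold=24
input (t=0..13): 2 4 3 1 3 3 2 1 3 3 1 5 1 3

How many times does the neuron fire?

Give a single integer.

t=0: input=2 -> V=12
t=1: input=4 -> V=0 FIRE
t=2: input=3 -> V=18
t=3: input=1 -> V=18
t=4: input=3 -> V=0 FIRE
t=5: input=3 -> V=18
t=6: input=2 -> V=0 FIRE
t=7: input=1 -> V=6
t=8: input=3 -> V=22
t=9: input=3 -> V=0 FIRE
t=10: input=1 -> V=6
t=11: input=5 -> V=0 FIRE
t=12: input=1 -> V=6
t=13: input=3 -> V=22

Answer: 5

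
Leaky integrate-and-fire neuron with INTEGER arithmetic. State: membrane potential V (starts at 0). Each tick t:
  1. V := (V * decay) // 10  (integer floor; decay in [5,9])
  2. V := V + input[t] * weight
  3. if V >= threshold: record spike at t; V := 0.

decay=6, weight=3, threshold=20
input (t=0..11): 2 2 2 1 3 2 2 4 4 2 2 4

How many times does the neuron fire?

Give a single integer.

t=0: input=2 -> V=6
t=1: input=2 -> V=9
t=2: input=2 -> V=11
t=3: input=1 -> V=9
t=4: input=3 -> V=14
t=5: input=2 -> V=14
t=6: input=2 -> V=14
t=7: input=4 -> V=0 FIRE
t=8: input=4 -> V=12
t=9: input=2 -> V=13
t=10: input=2 -> V=13
t=11: input=4 -> V=19

Answer: 1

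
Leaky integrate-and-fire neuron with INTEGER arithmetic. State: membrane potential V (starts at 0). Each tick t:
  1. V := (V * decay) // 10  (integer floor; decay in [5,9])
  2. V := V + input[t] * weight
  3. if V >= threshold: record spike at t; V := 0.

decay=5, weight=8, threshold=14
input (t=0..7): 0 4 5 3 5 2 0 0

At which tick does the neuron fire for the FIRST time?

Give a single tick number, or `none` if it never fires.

t=0: input=0 -> V=0
t=1: input=4 -> V=0 FIRE
t=2: input=5 -> V=0 FIRE
t=3: input=3 -> V=0 FIRE
t=4: input=5 -> V=0 FIRE
t=5: input=2 -> V=0 FIRE
t=6: input=0 -> V=0
t=7: input=0 -> V=0

Answer: 1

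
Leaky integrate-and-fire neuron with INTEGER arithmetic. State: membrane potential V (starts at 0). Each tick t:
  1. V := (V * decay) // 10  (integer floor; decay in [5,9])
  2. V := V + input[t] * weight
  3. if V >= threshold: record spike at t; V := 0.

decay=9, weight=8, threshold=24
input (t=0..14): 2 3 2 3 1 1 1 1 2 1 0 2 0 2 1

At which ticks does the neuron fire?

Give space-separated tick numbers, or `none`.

t=0: input=2 -> V=16
t=1: input=3 -> V=0 FIRE
t=2: input=2 -> V=16
t=3: input=3 -> V=0 FIRE
t=4: input=1 -> V=8
t=5: input=1 -> V=15
t=6: input=1 -> V=21
t=7: input=1 -> V=0 FIRE
t=8: input=2 -> V=16
t=9: input=1 -> V=22
t=10: input=0 -> V=19
t=11: input=2 -> V=0 FIRE
t=12: input=0 -> V=0
t=13: input=2 -> V=16
t=14: input=1 -> V=22

Answer: 1 3 7 11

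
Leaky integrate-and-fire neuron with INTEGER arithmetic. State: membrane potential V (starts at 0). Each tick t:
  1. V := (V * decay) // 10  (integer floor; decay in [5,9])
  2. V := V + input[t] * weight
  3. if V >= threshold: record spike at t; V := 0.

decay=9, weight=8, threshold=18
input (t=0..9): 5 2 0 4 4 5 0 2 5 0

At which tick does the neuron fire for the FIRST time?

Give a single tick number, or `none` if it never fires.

Answer: 0

Derivation:
t=0: input=5 -> V=0 FIRE
t=1: input=2 -> V=16
t=2: input=0 -> V=14
t=3: input=4 -> V=0 FIRE
t=4: input=4 -> V=0 FIRE
t=5: input=5 -> V=0 FIRE
t=6: input=0 -> V=0
t=7: input=2 -> V=16
t=8: input=5 -> V=0 FIRE
t=9: input=0 -> V=0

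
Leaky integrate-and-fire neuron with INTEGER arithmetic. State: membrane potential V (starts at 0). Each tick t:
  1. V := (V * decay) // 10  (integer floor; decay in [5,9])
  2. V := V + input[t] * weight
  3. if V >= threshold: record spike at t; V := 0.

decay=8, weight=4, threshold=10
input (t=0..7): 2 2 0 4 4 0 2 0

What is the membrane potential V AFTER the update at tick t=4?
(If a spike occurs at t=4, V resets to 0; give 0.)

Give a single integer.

t=0: input=2 -> V=8
t=1: input=2 -> V=0 FIRE
t=2: input=0 -> V=0
t=3: input=4 -> V=0 FIRE
t=4: input=4 -> V=0 FIRE
t=5: input=0 -> V=0
t=6: input=2 -> V=8
t=7: input=0 -> V=6

Answer: 0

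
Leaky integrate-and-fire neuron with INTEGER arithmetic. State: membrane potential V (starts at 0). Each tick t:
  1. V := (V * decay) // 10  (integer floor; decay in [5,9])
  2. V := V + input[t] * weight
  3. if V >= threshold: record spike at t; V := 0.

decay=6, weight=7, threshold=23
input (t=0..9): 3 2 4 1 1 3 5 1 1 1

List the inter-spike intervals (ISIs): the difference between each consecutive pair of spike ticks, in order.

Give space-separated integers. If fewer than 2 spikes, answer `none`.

Answer: 1 3 1

Derivation:
t=0: input=3 -> V=21
t=1: input=2 -> V=0 FIRE
t=2: input=4 -> V=0 FIRE
t=3: input=1 -> V=7
t=4: input=1 -> V=11
t=5: input=3 -> V=0 FIRE
t=6: input=5 -> V=0 FIRE
t=7: input=1 -> V=7
t=8: input=1 -> V=11
t=9: input=1 -> V=13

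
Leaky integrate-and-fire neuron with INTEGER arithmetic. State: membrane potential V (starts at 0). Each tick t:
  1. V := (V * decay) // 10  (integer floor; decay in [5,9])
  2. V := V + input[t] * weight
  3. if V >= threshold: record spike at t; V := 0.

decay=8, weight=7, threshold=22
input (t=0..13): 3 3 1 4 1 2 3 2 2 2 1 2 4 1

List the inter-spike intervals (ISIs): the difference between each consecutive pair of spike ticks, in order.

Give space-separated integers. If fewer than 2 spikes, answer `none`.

Answer: 2 3 2 3 1

Derivation:
t=0: input=3 -> V=21
t=1: input=3 -> V=0 FIRE
t=2: input=1 -> V=7
t=3: input=4 -> V=0 FIRE
t=4: input=1 -> V=7
t=5: input=2 -> V=19
t=6: input=3 -> V=0 FIRE
t=7: input=2 -> V=14
t=8: input=2 -> V=0 FIRE
t=9: input=2 -> V=14
t=10: input=1 -> V=18
t=11: input=2 -> V=0 FIRE
t=12: input=4 -> V=0 FIRE
t=13: input=1 -> V=7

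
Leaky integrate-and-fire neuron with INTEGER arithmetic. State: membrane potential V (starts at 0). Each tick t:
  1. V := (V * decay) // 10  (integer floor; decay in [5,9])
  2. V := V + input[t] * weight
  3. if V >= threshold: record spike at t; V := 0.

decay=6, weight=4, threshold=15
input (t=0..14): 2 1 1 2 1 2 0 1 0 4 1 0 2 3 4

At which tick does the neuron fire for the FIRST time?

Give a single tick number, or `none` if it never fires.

t=0: input=2 -> V=8
t=1: input=1 -> V=8
t=2: input=1 -> V=8
t=3: input=2 -> V=12
t=4: input=1 -> V=11
t=5: input=2 -> V=14
t=6: input=0 -> V=8
t=7: input=1 -> V=8
t=8: input=0 -> V=4
t=9: input=4 -> V=0 FIRE
t=10: input=1 -> V=4
t=11: input=0 -> V=2
t=12: input=2 -> V=9
t=13: input=3 -> V=0 FIRE
t=14: input=4 -> V=0 FIRE

Answer: 9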